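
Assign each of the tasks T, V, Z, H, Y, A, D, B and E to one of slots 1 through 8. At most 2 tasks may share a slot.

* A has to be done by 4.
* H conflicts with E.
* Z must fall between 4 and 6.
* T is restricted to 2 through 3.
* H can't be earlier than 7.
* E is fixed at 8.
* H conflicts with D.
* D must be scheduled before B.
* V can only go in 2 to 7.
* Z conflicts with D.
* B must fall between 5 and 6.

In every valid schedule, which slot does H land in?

H's window is 7–8.
E is fixed at 8, and H can't share a slot with E.
So H must be 7.

7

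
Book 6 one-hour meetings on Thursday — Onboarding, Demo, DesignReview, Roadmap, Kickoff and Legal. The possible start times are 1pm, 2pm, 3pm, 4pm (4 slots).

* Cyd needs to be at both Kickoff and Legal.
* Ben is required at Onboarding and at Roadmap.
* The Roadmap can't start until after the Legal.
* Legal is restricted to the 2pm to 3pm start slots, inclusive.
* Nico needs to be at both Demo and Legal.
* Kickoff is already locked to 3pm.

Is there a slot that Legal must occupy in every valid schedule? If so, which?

Legal's window is 2pm–3pm.
Kickoff is fixed at 3pm, and Legal can't share a slot with Kickoff.
So Legal must be 2pm.

2pm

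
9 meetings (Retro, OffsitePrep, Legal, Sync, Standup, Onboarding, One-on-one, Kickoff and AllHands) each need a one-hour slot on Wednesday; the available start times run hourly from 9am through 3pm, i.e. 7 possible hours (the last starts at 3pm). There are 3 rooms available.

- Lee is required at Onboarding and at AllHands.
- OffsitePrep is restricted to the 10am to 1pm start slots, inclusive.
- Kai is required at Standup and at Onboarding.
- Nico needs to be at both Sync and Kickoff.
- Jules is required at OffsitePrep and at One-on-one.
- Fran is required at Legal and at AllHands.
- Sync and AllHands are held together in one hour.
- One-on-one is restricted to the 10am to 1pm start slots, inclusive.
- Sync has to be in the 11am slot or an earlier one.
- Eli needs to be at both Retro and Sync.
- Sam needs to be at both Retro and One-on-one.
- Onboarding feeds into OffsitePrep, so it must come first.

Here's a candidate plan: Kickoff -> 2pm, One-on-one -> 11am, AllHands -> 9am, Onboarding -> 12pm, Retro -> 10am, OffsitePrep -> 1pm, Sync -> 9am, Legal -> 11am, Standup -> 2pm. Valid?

Yes

Sam needs to be at both Retro and One-on-one — holds.
There are 3 rooms available — holds.
One-on-one is restricted to the 10am to 1pm start slots, inclusive — holds.
Lee is required at Onboarding and at AllHands — holds.
Sync and AllHands are held together in one hour — holds.
Nico needs to be at both Sync and Kickoff — holds.
Sync has to be in the 11am slot or an earlier one — holds.
Fran is required at Legal and at AllHands — holds.
Onboarding feeds into OffsitePrep, so it must come first — holds.
Jules is required at OffsitePrep and at One-on-one — holds.
Kai is required at Standup and at Onboarding — holds.
OffsitePrep is restricted to the 10am to 1pm start slots, inclusive — holds.
Eli needs to be at both Retro and Sync — holds.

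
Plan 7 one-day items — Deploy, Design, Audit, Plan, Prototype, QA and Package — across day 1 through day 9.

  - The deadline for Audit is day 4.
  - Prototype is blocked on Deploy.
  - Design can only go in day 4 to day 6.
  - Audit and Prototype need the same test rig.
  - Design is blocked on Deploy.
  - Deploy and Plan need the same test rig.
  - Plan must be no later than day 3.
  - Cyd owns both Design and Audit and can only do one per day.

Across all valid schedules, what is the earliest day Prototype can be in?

Precedence pushes Prototype to at least day 2.
Prototype at day 2 is achievable: Deploy in day 1; Package in day 1; QA in day 1; Plan in day 2; Design in day 4; Prototype in day 2; Audit in day 1.

day 2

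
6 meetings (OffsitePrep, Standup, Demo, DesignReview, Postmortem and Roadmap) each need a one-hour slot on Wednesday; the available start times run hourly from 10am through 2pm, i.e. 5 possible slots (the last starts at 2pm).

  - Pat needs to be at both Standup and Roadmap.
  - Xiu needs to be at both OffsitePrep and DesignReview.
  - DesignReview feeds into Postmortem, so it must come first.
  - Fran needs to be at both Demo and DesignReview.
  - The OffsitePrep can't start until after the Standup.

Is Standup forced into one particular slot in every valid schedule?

Standup can be 10am (e.g. DesignReview=10am; OffsitePrep=11am; Roadmap=11am; Postmortem=11am; Demo=11am; Standup=10am) or 11am (e.g. Standup in 11am; Demo in 11am; OffsitePrep in 12pm; DesignReview in 10am; Postmortem in 11am; Roadmap in 10am).

No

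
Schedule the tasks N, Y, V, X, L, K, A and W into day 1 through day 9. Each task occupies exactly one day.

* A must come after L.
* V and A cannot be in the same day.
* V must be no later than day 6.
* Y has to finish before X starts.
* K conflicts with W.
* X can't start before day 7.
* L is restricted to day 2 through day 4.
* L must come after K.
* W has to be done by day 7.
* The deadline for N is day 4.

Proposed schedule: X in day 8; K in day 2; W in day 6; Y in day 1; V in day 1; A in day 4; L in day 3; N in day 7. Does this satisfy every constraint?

No — it violates: The deadline for N is day 4

L must come after K — holds.
K conflicts with W — holds.
V must be no later than day 6 — holds.
The deadline for N is day 4 — violated.
X can't start before day 7 — holds.
V and A cannot be in the same day — holds.
W has to be done by day 7 — holds.
L is restricted to day 2 through day 4 — holds.
A must come after L — holds.
Y has to finish before X starts — holds.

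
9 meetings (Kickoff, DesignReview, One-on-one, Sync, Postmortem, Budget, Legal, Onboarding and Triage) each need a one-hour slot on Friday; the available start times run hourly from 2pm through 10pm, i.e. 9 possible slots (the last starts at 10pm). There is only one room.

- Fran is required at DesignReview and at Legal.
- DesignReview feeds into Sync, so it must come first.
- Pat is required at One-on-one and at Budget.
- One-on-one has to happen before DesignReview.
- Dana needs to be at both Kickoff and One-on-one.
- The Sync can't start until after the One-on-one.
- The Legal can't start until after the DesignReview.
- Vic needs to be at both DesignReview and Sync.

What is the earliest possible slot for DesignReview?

Precedence pushes DesignReview to at least 3pm; downstream work caps DesignReview at 9pm.
DesignReview at 3pm is achievable: Sync in 4pm; One-on-one in 2pm; Legal in 5pm; Triage in 10pm; Kickoff in 6pm; DesignReview in 3pm; Onboarding in 9pm; Postmortem in 7pm; Budget in 8pm.

3pm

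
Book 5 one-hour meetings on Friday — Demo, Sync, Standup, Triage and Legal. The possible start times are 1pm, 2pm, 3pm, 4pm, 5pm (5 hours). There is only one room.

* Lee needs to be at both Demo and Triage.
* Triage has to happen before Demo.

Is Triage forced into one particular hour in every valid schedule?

Triage can be 1pm (e.g. Triage in 1pm; Legal in 5pm; Standup in 4pm; Sync in 3pm; Demo in 2pm) or 2pm (e.g. Standup in 4pm; Legal in 5pm; Sync in 1pm; Triage in 2pm; Demo in 3pm).

No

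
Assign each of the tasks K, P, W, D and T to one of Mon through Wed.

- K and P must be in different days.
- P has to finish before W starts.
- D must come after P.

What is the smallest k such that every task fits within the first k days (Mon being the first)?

2 days

The precedence chain requires at least 2 distinct days.
2 works (last occupied day: Tue): for example P -> Mon, W -> Tue, D -> Tue, T -> Mon, K -> Tue.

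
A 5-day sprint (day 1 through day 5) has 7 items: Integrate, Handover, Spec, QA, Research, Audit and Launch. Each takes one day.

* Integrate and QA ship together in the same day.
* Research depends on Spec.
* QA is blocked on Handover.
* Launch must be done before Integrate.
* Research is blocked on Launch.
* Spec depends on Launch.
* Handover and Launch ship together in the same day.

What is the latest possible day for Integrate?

day 5

Precedence pushes Integrate to at least day 2.
Integrate at day 5 is achievable: Spec -> day 2, Audit -> day 1, Integrate -> day 5, Launch -> day 1, Research -> day 3, QA -> day 5, Handover -> day 1.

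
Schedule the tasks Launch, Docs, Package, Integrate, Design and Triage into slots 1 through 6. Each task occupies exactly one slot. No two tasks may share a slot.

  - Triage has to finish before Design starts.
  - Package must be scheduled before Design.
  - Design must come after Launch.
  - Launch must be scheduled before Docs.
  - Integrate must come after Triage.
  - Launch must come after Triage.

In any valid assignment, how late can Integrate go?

Precedence pushes Integrate to at least 2.
Integrate at 6 is achievable: Triage -> 1; Launch -> 2; Design -> 4; Integrate -> 6; Package -> 3; Docs -> 5.

6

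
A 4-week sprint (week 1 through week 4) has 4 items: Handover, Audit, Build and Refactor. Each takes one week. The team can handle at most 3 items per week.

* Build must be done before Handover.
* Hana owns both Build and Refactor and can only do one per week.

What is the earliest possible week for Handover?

Precedence pushes Handover to at least week 2.
Handover at week 2 is achievable: Audit -> week 1, Build -> week 1, Handover -> week 2, Refactor -> week 2.

week 2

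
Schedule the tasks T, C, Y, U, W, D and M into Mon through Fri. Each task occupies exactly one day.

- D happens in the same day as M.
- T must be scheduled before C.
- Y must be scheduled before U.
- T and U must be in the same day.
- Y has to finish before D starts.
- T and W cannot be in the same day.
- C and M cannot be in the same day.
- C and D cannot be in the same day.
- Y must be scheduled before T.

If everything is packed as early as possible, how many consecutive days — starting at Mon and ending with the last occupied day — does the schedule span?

The precedence chain requires at least 3 distinct days.
3 works (last occupied day: Wed): for example M in Tue, D in Tue, U in Tue, W in Mon, Y in Mon, C in Wed, T in Tue.

3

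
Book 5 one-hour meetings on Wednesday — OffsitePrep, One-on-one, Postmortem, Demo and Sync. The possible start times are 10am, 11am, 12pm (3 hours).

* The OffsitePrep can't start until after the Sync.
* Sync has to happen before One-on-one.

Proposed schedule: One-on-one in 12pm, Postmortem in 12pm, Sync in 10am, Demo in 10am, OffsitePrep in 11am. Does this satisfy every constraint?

The OffsitePrep can't start until after the Sync — holds.
Sync has to happen before One-on-one — holds.

Valid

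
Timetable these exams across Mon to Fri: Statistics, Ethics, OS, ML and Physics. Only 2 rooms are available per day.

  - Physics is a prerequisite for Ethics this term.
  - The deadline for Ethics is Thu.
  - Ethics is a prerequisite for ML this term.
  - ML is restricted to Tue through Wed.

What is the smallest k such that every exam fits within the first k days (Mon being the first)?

The precedence chain requires at least 3 distinct days.
With at most 2 per day and 5 exams, at least 3 days are needed.
3 works (last occupied day: Wed): for example OS -> Tue; Physics -> Mon; Statistics -> Mon; ML -> Wed; Ethics -> Tue.

3 days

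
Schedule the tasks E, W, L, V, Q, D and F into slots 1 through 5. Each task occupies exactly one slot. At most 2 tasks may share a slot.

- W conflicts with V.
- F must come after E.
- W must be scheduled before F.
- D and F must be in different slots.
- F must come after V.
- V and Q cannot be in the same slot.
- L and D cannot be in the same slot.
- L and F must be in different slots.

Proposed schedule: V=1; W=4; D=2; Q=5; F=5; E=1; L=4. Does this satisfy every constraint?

At most 2 tasks may share a slot — holds.
D and F must be in different slots — holds.
F must come after E — holds.
F must come after V — holds.
W must be scheduled before F — holds.
L and D cannot be in the same slot — holds.
V and Q cannot be in the same slot — holds.
W conflicts with V — holds.
L and F must be in different slots — holds.

Yes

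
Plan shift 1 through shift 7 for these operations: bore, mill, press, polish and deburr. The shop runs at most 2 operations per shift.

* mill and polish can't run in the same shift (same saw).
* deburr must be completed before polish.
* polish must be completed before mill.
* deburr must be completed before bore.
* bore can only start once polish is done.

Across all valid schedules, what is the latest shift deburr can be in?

Downstream work caps deburr at shift 5.
deburr at shift 5 is achievable: mill in shift 7, polish in shift 6, press in shift 1, deburr in shift 5, bore in shift 7.

shift 5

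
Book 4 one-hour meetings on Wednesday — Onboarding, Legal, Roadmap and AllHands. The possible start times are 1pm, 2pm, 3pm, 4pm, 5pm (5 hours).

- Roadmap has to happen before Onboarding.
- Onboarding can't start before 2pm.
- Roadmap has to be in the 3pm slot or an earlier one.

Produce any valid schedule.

AllHands -> 1pm, Legal -> 1pm, Roadmap -> 1pm, Onboarding -> 2pm

Checking: Roadmap(1pm) before Onboarding(2pm); Roadmap=1pm in [1pm,3pm]; Onboarding=2pm in [2pm,5pm].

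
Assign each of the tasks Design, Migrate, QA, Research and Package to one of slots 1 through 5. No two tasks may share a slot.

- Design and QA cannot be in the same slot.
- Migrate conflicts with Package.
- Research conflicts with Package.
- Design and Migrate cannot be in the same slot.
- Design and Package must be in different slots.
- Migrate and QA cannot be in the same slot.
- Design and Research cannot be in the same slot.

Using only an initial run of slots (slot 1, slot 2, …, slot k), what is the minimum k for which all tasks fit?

5

With at most 1 per slot and 5 tasks, at least 5 slots are needed.
5 works (last occupied slot: 5): for example Design -> 1; Research -> 4; QA -> 3; Package -> 5; Migrate -> 2.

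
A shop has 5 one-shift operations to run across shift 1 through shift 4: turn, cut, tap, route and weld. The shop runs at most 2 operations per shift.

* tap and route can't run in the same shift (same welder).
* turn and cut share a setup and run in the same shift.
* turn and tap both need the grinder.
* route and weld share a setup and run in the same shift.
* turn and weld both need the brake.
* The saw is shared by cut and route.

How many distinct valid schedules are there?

24

Splitting on turn: it can be shift 1 (6), shift 2 (6), shift 3 (6), shift 4 (6). Listing each branch's schedules as (cut, tap, route, weld) by shift number:
turn=shift 1: (1,2,3,3) (1,2,4,4) (1,3,2,2) (1,3,4,4) (1,4,2,2) (1,4,3,3) — 6.
turn=shift 2: (2,1,3,3) (2,1,4,4) (2,3,1,1) (2,3,4,4) (2,4,1,1) (2,4,3,3) — 6.
turn=shift 3: (3,1,2,2) (3,1,4,4) (3,2,1,1) (3,2,4,4) (3,4,1,1) (3,4,2,2) — 6.
turn=shift 4: (4,1,2,2) (4,1,3,3) (4,2,1,1) (4,2,3,3) (4,3,1,1) (4,3,2,2) — 6.
Summing: 6 + 6 + 6 + 6 = 24.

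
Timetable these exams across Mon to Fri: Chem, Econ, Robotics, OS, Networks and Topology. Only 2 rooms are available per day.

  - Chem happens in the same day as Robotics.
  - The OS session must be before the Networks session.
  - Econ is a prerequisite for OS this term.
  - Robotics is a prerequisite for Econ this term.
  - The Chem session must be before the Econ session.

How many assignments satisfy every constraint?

20

Splitting on Chem: it can be Mon (16), Tue (4). Listing each branch's schedules as (Econ, Robotics, OS, Networks, Topology):
Chem=Mon: (Tue,Mon,Wed,Thu,Tue) (Tue,Mon,Wed,Thu,Wed) (Tue,Mon,Wed,Thu,Thu) (Tue,Mon,Wed,Thu,Fri) (Tue,Mon,Wed,Fri,Tue) (Tue,Mon,Wed,Fri,Wed) (Tue,Mon,Wed,Fri,Thu) (Tue,Mon,Wed,Fri,Fri) (Tue,Mon,Thu,Fri,Tue) (Tue,Mon,Thu,Fri,Wed) (Tue,Mon,Thu,Fri,Thu) (Tue,Mon,Thu,Fri,Fri) (Wed,Mon,Thu,Fri,Tue) (Wed,Mon,Thu,Fri,Wed) (Wed,Mon,Thu,Fri,Thu) (Wed,Mon,Thu,Fri,Fri) — 16.
Chem=Tue: (Wed,Tue,Thu,Fri,Mon) (Wed,Tue,Thu,Fri,Wed) (Wed,Tue,Thu,Fri,Thu) (Wed,Tue,Thu,Fri,Fri) — 4.
Summing: 16 + 4 = 20.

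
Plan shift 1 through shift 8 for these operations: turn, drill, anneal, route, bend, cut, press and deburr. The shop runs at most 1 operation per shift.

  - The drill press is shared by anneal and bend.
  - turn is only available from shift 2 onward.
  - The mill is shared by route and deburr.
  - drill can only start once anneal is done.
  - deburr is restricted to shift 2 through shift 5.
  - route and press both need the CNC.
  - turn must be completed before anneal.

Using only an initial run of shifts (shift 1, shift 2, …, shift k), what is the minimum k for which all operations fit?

The precedence chain requires at least 3 distinct shifts.
With at most 1 per shift and 8 operations, at least 8 shifts are needed.
Propagating the time windows through the other constraints, drill can't land before shift 4, so the schedule must run through at least shift 4.
8 works (last occupied shift: shift 8): for example cut in shift 7, press in shift 8, bend in shift 6, route in shift 1, turn in shift 3, deburr in shift 2, anneal in shift 4, drill in shift 5.

8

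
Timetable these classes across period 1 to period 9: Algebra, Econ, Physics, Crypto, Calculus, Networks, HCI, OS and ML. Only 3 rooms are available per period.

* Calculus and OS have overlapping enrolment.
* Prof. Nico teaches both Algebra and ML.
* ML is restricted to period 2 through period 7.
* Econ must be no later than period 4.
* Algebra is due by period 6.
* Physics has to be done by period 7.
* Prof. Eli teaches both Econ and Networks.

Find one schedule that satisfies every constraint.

Algebra=period 1, HCI=period 3, Physics=period 1, ML=period 2, Networks=period 3, Crypto=period 2, OS=period 3, Calculus=period 2, Econ=period 1

Checking: Econ(period 1) != Networks(period 3); Algebra(period 1) != ML(period 2); Calculus(period 2) != OS(period 3); Physics=period 1 in [period 1,period 7]; ML=period 2 in [period 2,period 7]; Econ=period 1 in [period 1,period 4]; Algebra=period 1 in [period 1,period 6]; max 3 per period (cap 3).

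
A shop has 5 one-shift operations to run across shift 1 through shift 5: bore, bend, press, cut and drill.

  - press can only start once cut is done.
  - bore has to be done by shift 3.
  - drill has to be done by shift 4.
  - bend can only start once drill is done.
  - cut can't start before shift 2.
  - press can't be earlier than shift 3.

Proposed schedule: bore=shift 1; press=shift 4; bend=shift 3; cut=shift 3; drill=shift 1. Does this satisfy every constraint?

cut can't start before shift 2 — holds.
bore has to be done by shift 3 — holds.
bend can only start once drill is done — holds.
drill has to be done by shift 4 — holds.
press can't be earlier than shift 3 — holds.
press can only start once cut is done — holds.

Yes, all constraints hold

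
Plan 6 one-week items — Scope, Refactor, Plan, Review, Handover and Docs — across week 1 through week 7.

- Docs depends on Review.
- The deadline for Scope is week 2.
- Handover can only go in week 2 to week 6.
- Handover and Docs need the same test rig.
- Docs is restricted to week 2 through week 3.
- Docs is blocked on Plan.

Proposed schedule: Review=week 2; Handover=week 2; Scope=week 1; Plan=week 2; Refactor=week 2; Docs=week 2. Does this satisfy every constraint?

Invalid. Handover and Docs need the same test rig.

Docs is restricted to week 2 through week 3 — holds.
The deadline for Scope is week 2 — holds.
Handover can only go in week 2 to week 6 — holds.
Handover and Docs need the same test rig — violated.
Docs depends on Review — violated.
Docs is blocked on Plan — violated.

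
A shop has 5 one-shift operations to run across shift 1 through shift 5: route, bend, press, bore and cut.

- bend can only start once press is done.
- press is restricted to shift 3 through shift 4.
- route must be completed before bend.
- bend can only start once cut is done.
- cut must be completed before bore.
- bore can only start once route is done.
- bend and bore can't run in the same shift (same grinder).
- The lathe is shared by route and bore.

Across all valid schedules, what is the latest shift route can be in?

shift 3

Downstream work caps route at shift 4.
route at shift 3 is achievable: bore -> shift 5; cut -> shift 1; press -> shift 3; route -> shift 3; bend -> shift 4.
Nothing later works — the conflict constraints rule out every shift after shift 3.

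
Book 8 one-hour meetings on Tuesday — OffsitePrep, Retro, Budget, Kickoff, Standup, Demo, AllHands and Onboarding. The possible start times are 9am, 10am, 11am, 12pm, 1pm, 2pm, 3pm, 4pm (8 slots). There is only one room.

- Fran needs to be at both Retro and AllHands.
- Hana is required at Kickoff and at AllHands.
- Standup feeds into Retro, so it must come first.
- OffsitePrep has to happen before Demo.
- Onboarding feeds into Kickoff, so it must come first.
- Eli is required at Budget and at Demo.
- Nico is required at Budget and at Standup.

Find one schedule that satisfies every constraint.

Demo in 2pm, Kickoff in 1pm, Retro in 11am, Budget in 3pm, OffsitePrep in 9am, Standup in 10am, AllHands in 4pm, Onboarding in 12pm

Checking: Onboarding(12pm) before Kickoff(1pm); Standup(10am) before Retro(11am); OffsitePrep(9am) before Demo(2pm); Budget(3pm) != Demo(2pm); Retro(11am) != AllHands(4pm); Kickoff(1pm) != AllHands(4pm); Budget(3pm) != Standup(10am); max 1 per slot (cap 1).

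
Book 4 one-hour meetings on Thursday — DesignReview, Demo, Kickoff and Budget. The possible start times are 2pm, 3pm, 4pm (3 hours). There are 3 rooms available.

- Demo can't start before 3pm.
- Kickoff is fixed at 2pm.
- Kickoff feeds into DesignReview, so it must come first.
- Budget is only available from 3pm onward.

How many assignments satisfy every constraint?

Splitting on DesignReview: it can be 3pm (4), 4pm (4). Listing each branch's schedules as (Demo, Kickoff, Budget):
DesignReview=3pm: (3pm,2pm,3pm) (3pm,2pm,4pm) (4pm,2pm,3pm) (4pm,2pm,4pm) — 4.
DesignReview=4pm: (3pm,2pm,3pm) (3pm,2pm,4pm) (4pm,2pm,3pm) (4pm,2pm,4pm) — 4.
Summing: 4 + 4 = 8.

8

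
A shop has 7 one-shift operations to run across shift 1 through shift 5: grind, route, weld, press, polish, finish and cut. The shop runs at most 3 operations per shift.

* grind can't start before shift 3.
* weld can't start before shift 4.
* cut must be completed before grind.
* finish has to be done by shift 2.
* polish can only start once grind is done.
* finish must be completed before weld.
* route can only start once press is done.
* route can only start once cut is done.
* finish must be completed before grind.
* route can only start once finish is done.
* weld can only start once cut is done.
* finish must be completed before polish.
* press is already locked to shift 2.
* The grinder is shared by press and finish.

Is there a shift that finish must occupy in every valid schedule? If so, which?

finish's window is shift 1–shift 2.
press is fixed at shift 2, and finish can't share a shift with press.
So finish must be shift 1.

shift 1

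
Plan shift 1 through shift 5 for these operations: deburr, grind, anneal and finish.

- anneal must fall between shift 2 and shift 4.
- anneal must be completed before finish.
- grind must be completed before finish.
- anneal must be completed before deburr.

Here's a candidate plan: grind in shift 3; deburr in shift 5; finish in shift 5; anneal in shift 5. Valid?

anneal must be completed before finish — violated.
anneal must fall between shift 2 and shift 4 — violated.
anneal must be completed before deburr — violated.
grind must be completed before finish — holds.

Invalid. anneal must fall between shift 2 and shift 4.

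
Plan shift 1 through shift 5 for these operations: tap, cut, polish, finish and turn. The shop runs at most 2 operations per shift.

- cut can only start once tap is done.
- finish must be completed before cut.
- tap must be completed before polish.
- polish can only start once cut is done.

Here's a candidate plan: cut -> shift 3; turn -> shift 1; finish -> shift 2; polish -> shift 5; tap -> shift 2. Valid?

cut can only start once tap is done — holds.
polish can only start once cut is done — holds.
finish must be completed before cut — holds.
tap must be completed before polish — holds.
The shop runs at most 2 operations per shift — holds.

Valid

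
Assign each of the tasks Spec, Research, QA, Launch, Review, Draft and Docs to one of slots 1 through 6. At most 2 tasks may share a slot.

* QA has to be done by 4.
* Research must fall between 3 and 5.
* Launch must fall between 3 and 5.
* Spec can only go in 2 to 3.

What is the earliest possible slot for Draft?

1

Draft at 1 is achievable: Draft -> 1; QA -> 1; Docs -> 4; Research -> 3; Launch -> 3; Review -> 2; Spec -> 2.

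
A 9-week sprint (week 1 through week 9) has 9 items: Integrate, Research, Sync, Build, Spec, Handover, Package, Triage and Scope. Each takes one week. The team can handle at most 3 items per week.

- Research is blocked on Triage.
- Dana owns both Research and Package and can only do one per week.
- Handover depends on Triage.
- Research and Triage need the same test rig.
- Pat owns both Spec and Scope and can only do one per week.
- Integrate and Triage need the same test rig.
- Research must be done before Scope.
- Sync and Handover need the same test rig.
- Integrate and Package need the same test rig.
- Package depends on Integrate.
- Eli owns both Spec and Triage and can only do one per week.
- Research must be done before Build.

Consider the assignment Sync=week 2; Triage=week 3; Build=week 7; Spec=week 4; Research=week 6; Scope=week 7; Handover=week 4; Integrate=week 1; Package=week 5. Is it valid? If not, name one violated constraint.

Research must be done before Scope — holds.
Package depends on Integrate — holds.
Eli owns both Spec and Triage and can only do one per week — holds.
Dana owns both Research and Package and can only do one per week — holds.
Integrate and Package need the same test rig — holds.
The team can handle at most 3 items per week — holds.
Research is blocked on Triage — holds.
Sync and Handover need the same test rig — holds.
Integrate and Triage need the same test rig — holds.
Handover depends on Triage — holds.
Research and Triage need the same test rig — holds.
Research must be done before Build — holds.
Pat owns both Spec and Scope and can only do one per week — holds.

Valid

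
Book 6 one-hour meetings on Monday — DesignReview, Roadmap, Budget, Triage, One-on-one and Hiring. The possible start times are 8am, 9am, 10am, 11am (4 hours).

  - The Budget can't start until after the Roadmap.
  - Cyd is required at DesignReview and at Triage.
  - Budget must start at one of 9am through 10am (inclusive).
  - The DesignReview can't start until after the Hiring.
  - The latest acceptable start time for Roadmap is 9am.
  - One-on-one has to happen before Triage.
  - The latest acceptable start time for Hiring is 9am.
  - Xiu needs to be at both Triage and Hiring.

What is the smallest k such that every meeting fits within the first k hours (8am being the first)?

3 hours

The precedence chain requires at least 2 distinct hours.
Could 2 hours be enough, i.e. nothing placed later than 9am? No: Hiring's window within 2 hours is {8am, 9am}; DesignReview must come after Hiring (at 8am or later) → {9am}; Triage must come after One-on-one (at 8am or later) → {9am}; Triage can't share with DesignReview (9am) → nothing is left.
So 2 hours is not enough.
3 works (last occupied hour: 10am): for example Hiring -> 8am, One-on-one -> 8am, Budget -> 9am, Roadmap -> 8am, Triage -> 10am, DesignReview -> 9am.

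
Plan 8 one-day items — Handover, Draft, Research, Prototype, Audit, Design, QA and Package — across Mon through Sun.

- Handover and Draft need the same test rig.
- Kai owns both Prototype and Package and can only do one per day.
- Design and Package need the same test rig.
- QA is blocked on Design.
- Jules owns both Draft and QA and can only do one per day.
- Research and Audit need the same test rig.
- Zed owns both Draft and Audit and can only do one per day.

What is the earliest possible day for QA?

Precedence pushes QA to at least Tue.
QA at Tue is achievable: Prototype=Mon; Draft=Wed; Design=Mon; Package=Tue; Handover=Mon; Research=Mon; QA=Tue; Audit=Tue.

Tue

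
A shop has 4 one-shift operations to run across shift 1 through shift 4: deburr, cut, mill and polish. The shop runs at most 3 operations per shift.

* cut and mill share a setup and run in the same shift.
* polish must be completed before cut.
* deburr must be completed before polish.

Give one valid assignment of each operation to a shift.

mill=shift 3, polish=shift 2, deburr=shift 1, cut=shift 3

Checking: deburr(shift 1) before polish(shift 2); polish(shift 2) before cut(shift 3); cut = mill = shift 3; max 2 per shift (cap 3).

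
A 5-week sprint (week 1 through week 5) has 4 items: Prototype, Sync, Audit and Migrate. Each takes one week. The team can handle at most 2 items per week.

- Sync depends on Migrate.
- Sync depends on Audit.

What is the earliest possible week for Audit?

Downstream work caps Audit at week 4.
Audit at week 1 is achievable: Sync -> week 2; Audit -> week 1; Prototype -> week 2; Migrate -> week 1.

week 1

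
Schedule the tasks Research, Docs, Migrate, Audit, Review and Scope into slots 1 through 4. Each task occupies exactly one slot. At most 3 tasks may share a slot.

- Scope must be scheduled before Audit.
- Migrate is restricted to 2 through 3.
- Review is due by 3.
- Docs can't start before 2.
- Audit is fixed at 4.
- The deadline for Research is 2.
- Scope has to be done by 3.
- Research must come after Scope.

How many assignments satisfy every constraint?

17

Splitting on Docs: it can be 2 (5), 3 (6), 4 (6). Listing each branch's schedules as (Research, Migrate, Audit, Review, Scope):
Docs=2: (2,2,4,1,1) (2,2,4,3,1) (2,3,4,1,1) (2,3,4,2,1) (2,3,4,3,1) — 5.
Docs=3: (2,2,4,1,1) (2,2,4,2,1) (2,2,4,3,1) (2,3,4,1,1) (2,3,4,2,1) (2,3,4,3,1) — 6.
Docs=4: (2,2,4,1,1) (2,2,4,2,1) (2,2,4,3,1) (2,3,4,1,1) (2,3,4,2,1) (2,3,4,3,1) — 6.
Summing: 5 + 6 + 6 = 17.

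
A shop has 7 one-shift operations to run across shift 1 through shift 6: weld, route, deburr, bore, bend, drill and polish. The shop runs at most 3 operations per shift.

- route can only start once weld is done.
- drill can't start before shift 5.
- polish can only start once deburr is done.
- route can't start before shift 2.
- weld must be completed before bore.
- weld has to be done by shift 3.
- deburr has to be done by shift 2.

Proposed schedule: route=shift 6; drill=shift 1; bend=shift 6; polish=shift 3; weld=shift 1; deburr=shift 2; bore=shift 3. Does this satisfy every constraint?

The shop runs at most 3 operations per shift — holds.
polish can only start once deburr is done — holds.
drill can't start before shift 5 — violated.
weld has to be done by shift 3 — holds.
weld must be completed before bore — holds.
route can't start before shift 2 — holds.
deburr has to be done by shift 2 — holds.
route can only start once weld is done — holds.

No — it violates: drill can't start before shift 5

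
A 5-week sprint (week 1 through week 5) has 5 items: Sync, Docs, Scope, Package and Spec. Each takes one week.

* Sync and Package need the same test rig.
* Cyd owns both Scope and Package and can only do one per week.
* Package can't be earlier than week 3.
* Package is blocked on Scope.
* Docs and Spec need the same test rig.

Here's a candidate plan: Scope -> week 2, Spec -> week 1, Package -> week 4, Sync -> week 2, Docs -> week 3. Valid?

Valid

Package is blocked on Scope — holds.
Sync and Package need the same test rig — holds.
Docs and Spec need the same test rig — holds.
Package can't be earlier than week 3 — holds.
Cyd owns both Scope and Package and can only do one per week — holds.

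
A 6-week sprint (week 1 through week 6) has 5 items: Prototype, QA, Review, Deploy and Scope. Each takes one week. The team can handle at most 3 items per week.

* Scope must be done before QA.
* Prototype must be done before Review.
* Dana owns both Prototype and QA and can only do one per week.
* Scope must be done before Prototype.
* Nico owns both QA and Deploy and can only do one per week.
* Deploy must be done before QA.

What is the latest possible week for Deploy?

Downstream work caps Deploy at week 5.
Deploy at week 5 is achievable: Deploy -> week 5; Prototype -> week 2; Scope -> week 1; Review -> week 3; QA -> week 6.

week 5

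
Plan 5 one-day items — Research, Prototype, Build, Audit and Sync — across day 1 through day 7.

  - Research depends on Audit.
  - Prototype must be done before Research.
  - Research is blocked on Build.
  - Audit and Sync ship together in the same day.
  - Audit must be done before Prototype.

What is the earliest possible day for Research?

day 3

Precedence pushes Research to at least day 3.
Research at day 3 is achievable: Build -> day 1, Sync -> day 1, Prototype -> day 2, Audit -> day 1, Research -> day 3.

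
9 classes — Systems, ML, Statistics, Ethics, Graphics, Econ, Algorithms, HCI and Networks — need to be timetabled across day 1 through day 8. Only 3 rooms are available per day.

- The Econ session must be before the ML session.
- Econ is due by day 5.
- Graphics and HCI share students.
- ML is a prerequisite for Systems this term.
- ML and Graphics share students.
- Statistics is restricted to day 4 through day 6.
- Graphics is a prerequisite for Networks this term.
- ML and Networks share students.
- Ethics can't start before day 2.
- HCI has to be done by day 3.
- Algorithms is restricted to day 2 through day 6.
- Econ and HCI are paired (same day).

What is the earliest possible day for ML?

Precedence pushes ML to at least day 2; downstream work caps ML at day 7.
ML at day 2 is achievable: Algorithms in day 2; Ethics in day 2; Networks in day 4; Systems in day 3; Econ in day 1; ML in day 2; HCI in day 1; Statistics in day 4; Graphics in day 3.

day 2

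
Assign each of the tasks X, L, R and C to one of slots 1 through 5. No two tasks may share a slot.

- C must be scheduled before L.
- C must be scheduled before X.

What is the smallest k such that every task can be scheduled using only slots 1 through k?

The precedence chain requires at least 2 distinct slots.
With at most 1 per slot and 4 tasks, at least 4 slots are needed.
4 works (last occupied slot: 4): for example X -> 2, C -> 1, L -> 3, R -> 4.

4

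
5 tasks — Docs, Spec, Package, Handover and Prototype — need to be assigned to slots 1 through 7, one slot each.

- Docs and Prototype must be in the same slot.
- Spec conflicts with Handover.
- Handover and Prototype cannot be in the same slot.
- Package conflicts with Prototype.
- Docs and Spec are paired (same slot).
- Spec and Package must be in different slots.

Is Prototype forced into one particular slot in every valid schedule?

Prototype can be 1 (e.g. Package in 2, Handover in 2, Docs in 1, Spec in 1, Prototype in 1) or 2 (e.g. Docs in 2; Handover in 1; Package in 1; Spec in 2; Prototype in 2).

No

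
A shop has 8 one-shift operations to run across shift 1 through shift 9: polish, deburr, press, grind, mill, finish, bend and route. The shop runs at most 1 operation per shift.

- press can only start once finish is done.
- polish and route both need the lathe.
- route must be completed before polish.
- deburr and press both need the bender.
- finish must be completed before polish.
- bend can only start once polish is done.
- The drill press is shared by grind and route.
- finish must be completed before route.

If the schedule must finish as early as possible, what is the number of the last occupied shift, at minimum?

The precedence chain requires at least 4 distinct shifts.
With at most 1 per shift and 8 operations, at least 8 shifts are needed.
8 works (last occupied shift: shift 8): for example polish=shift 3; grind=shift 7; route=shift 2; bend=shift 5; deburr=shift 6; mill=shift 8; finish=shift 1; press=shift 4.

shift 8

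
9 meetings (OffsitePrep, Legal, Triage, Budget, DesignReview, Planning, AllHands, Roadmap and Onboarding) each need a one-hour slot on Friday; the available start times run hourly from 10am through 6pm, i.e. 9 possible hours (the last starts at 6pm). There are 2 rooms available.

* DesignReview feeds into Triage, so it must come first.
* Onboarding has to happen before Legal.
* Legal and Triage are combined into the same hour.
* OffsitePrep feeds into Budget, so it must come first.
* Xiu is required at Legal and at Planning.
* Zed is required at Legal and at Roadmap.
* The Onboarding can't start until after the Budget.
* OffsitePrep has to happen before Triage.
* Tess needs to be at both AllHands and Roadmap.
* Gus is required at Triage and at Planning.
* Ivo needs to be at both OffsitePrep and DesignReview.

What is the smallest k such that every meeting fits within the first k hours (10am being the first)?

5

The precedence chain requires at least 4 distinct hours.
With at most 2 per hour and 9 meetings, at least 5 hours are needed.
5 works (last occupied hour: 2pm): for example Legal -> 1pm, Roadmap -> 2pm, OffsitePrep -> 10am, DesignReview -> 11am, Planning -> 10am, Triage -> 1pm, Budget -> 11am, AllHands -> 12pm, Onboarding -> 12pm.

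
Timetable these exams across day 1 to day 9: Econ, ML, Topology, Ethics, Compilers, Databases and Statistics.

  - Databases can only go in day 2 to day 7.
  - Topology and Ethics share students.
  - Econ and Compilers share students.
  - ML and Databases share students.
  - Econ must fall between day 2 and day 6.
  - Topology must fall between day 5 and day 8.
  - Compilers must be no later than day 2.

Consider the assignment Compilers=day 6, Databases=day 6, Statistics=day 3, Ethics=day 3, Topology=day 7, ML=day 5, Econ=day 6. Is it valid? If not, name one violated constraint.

Invalid. Econ and Compilers share students.

Databases can only go in day 2 to day 7 — holds.
Econ and Compilers share students — violated.
Topology must fall between day 5 and day 8 — holds.
ML and Databases share students — holds.
Econ must fall between day 2 and day 6 — holds.
Compilers must be no later than day 2 — violated.
Topology and Ethics share students — holds.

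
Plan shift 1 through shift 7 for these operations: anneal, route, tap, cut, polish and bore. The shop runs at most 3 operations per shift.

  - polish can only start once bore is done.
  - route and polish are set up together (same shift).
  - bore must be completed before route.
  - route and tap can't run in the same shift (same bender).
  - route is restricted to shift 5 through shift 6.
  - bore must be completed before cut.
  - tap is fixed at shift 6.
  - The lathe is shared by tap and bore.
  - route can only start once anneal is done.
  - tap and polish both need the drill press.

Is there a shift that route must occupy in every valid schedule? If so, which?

route's window is shift 5–shift 6.
tap is fixed at shift 6, and route can't share a shift with tap.
So route must be shift 5.

shift 5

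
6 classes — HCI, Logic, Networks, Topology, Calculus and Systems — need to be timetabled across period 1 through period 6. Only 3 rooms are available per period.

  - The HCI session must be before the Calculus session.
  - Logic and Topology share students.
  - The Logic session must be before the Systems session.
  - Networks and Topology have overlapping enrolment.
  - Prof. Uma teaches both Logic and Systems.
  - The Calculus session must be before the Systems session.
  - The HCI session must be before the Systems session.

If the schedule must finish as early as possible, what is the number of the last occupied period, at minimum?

period 3

The precedence chain requires at least 3 distinct periods.
With at most 3 per period and 6 classes, at least 2 periods are needed.
3 works (last occupied period: period 3): for example Logic=period 1; Systems=period 3; Networks=period 1; Calculus=period 2; HCI=period 1; Topology=period 2.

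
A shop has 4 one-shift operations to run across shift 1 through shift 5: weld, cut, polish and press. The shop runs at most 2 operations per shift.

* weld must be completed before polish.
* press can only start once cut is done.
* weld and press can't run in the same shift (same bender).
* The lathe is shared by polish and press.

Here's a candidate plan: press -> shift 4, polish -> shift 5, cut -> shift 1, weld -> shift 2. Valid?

weld and press can't run in the same shift (same bender) — holds.
The lathe is shared by polish and press — holds.
press can only start once cut is done — holds.
weld must be completed before polish — holds.
The shop runs at most 2 operations per shift — holds.

Yes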